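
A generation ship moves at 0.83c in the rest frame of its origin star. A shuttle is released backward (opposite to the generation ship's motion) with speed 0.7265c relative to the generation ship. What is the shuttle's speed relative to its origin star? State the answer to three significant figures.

0.261c

Relativistic velocity addition: u = (u' + v)/(1 + u'v/c²), with u' = −0.7265c and v = 0.83c.
Numerator: −0.7265 + 0.83 = 0.1035. Denominator: 1 + (−0.7265)(0.83) = 0.397005.
u = 0.1035/0.397005 = 0.2607, so the speed is 0.261c.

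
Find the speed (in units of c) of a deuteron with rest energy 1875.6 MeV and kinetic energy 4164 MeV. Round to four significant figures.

K = (γ−1)mc², so γ = 1 + 4164/1875.6 = 3.2201.
Then v/c = √(1 − γ⁻²) = √(1 − 0.0964409) = √0.9035591 = 0.9506.

0.9506c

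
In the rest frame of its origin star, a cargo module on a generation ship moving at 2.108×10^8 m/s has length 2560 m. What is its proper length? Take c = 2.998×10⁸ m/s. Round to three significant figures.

3600 m

β = v/c = (2.108×10^8 m/s)/(2.998×10⁸ m/s) = 0.703135.
Lorentz factor: γ = (1 − 0.4943988)^(−1/2) = 1.4064.
Proper length: L₀ = γ·L = 1.4064 × 2560 = 3600 m.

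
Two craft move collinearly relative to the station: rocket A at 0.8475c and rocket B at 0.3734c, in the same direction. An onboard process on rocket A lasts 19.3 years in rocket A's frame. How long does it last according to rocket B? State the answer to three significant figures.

26.8 years

Speed of rocket A in rocket B's frame: u = (v_A − v_B)/(1 − v_A v_B/c²) = (0.8475 − 0.3734)/(1 − 0.8475×0.3734) = 0.4741/0.6835435 = 0.69359; |u| = 0.69359c.
At |u| = 0.69359c, γ = (1 − 0.481067)^(−1/2) = 1.3882.
Rocket A's interval is proper; time dilation gives Δt_B = γΔτ = 1.3882 × 19.3 years = 26.8 years.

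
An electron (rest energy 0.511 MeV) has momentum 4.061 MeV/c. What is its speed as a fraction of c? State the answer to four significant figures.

pc/(mc²) = 4.061/0.511 = 7.9472 = βγ = β/√(1−β²).
So β² = x²/(1 + x²) with x = 7.9472: x² = 63.158, β² = 63.158/64.158 = 0.984413, β = 0.9922.

0.9922c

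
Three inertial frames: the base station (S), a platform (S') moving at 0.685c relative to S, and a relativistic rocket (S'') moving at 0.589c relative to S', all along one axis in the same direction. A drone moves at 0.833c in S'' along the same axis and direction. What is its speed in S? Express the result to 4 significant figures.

0.9912c

Compose velocities in two stages. Stage 1 (into S'): u₁ = (0.833+0.589)/(1+0.833×0.589) = 0.95395.
Stage 2 (into S): u = (0.95395+0.685)/(1+0.95395×0.685) = 0.99123, so the speed is 0.9912c.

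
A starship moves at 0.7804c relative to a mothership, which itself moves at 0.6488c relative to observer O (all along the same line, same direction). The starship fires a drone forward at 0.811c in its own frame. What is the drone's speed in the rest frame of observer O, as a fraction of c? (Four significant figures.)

0.9945c

Apply u = (u'+v)/(1+u'v) twice. Drone in the mothership frame: (0.811+0.7804)/(1+0.811·0.7804) = 1.5914/1.6329044 = 0.97458c.
That velocity, transformed to the rest frame of observer O: (0.97458+0.6488)/(1+0.97458·0.6488) = 1.62338/1.632307504 = 0.99453c.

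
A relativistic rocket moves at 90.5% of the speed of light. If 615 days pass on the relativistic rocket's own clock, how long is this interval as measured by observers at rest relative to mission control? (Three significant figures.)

1450 days

Lorentz factor: γ = (1 − 0.819025)^(−1/2) = 2.3507.
The onboard clock measures proper time, so the interval in the rest frame of mission control is dilated: Δt = γ·Δτ = 2.3507 × 615 days = 1450 days.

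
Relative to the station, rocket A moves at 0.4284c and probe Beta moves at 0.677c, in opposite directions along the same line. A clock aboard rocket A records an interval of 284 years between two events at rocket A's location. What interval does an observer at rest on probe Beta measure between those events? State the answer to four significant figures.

Transform rocket A's velocity into probe Beta's frame: (0.4284 + 0.677)/(1 + 0.4284·0.677) = 1.1054/1.2900268, so the relative speed is 0.85688c.
γ for this relative speed: γ = 1/√(1 − 0.734243) = 1.9398.
Rocket A's interval is proper; time dilation gives Δt_B = γΔτ = 1.9398 × 284 years = 550.9 years.

550.9 years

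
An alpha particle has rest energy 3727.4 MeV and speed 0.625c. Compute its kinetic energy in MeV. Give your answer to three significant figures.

γ = 1/√(1 − β²) = 1/√(1 − 0.390625) = 1/√0.609375 = 1.28103.
Kinetic energy: K = (γ − 1)mc² = (1.28103 − 1) × 3727.4 MeV = 0.28103 × 3727.4 = 1050 MeV.

1050 MeV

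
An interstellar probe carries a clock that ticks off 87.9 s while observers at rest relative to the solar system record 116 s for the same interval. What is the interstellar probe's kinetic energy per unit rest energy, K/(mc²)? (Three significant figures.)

0.320

The time-dilation ratio gives γ = 116/87.9 = 1.31968.
K/(mc²) = γ − 1 = 1.31968 − 1 = 0.320.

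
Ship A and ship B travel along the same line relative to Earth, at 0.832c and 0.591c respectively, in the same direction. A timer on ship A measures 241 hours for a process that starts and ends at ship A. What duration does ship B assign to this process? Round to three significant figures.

Transform ship A's velocity into ship B's frame: (0.832 − 0.591)/(1 − 0.832·0.591) = 0.241/0.508288, so the relative speed is 0.47414c.
At |u| = 0.47414c, γ = (1 − 0.224809)^(−1/2) = 1.1358.
The clock on ship A records proper time, so ship B measures Δt = γΔτ = 1.1358 × 241 = 274 hours.

274 hours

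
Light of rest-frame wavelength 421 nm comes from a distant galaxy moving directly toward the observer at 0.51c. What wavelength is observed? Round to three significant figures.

240 nm

Relativistic Doppler for wavelength: λ_obs = λ_src · √((1−β)/(1+β)).
With β = 0.51: factor = √(0.49/1.51) = 0.56965.
λ_obs = 421 × 0.56965 = 240 nm.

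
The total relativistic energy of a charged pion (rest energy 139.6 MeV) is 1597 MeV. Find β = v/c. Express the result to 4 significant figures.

0.9962

γ = E/(mc²) = 1597/139.6 = 11.44.
β = √(1 − 1/γ²) = √(1 − 0.00764096) = √0.99235904 = 0.9962.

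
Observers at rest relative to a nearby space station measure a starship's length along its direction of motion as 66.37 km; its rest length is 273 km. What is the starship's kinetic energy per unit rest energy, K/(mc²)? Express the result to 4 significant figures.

Length contraction gives γ = L₀/L = 273/66.37 = 4.1133.
K/(mc²) = γ − 1 = 4.1133 − 1 = 3.113.

3.113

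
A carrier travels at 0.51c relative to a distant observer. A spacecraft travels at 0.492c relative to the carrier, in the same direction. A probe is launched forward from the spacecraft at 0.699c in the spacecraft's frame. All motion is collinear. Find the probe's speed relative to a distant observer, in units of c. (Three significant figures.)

0.962c

Compose velocities in two stages. Stage 1 (into S'): u₁ = (0.699+0.492)/(1+0.699×0.492) = 0.88622.
Stage 2 (into S): u = (0.88622+0.51)/(1+0.88622×0.51) = 0.9616, so the speed is 0.962c.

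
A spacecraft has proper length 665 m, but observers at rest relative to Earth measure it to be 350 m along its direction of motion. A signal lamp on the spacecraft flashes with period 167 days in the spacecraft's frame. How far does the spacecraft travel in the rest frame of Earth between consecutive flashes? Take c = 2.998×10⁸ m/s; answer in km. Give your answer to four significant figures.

γ = L₀/L = 665/350 = 1.9.
β = √(1 − 1/γ²) = 0.85029. Lab-frame period = γτ = 1.9×167 days = 317.3 days. Distance = βc × γτ = 0.85029 × 2.998×10⁸ m/s × 27414720 s = 6.9885×10^15 m = 6.988×10^12 km.

6.988×10^12 km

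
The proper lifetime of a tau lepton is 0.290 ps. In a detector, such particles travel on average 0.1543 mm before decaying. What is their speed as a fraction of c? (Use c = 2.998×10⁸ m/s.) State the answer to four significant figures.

d = βγcτ ⇒ βγ = d/(cτ) = 1.543×10^-4 m / (8.6942×10^-5 m) = 1.7747.
β = (βγ)/√(1+(βγ)²) = 1.7747/√4.14956 = 0.8712.

0.8712c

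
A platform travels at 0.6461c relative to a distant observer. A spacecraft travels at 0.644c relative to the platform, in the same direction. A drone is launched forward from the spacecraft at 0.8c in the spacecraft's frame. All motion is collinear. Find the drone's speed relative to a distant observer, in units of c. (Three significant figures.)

Compose velocities in two stages. Stage 1 (into S'): u₁ = (0.8+0.644)/(1+0.8×0.644) = 0.95301.
Stage 2 (into S): u = (0.95301+0.6461)/(1+0.95301×0.6461) = 0.98971, so the speed is 0.990c.

0.990c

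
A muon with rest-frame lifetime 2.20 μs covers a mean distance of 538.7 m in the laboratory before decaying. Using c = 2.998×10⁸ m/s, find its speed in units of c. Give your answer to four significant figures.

0.6326c

Lab distance = (lab lifetime)·v = γτ·βc, so βγ = d/(cτ) = 538.7/(2.998×10⁸ × 2.200×10^-6) = 0.81676.
With βγ = 0.81676: γ² = 1 + (βγ)² = 1.667097, and β = (βγ)/γ = 0.81676/1.29116 = 0.6326.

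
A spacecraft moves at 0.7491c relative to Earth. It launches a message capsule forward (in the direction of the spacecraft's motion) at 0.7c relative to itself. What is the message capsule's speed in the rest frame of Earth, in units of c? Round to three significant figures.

In units of c, u = (u' + v)/(1 + u'v) with u' = 0.7 and v = 0.7491.
Numerator: 0.7 + 0.7491 = 1.4491. Denominator: 1 + (0.7)(0.7491) = 1.52437.
u = 1.4491/1.52437 = 0.95062, so the speed is 0.951c.

0.951c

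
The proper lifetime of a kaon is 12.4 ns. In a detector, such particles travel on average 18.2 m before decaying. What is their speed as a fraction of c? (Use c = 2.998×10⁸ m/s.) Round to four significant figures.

Let x = d/(cτ) = 18.20 m / (2.998×10⁸ m/s × 1.240×10^-8 s) = 4.8957. Since d = βγcτ, x = βγ = β/√(1−β²).
Solving: β² = x²/(1+x²) = 23.9679/24.9679 = 0.959949, so β = 0.9798.

0.9798c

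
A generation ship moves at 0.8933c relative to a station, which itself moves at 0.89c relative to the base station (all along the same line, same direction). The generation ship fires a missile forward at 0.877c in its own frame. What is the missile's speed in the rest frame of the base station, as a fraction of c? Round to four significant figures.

Compose velocities in two stages. Stage 1 (into S'): u₁ = (0.877+0.8933)/(1+0.877×0.8933) = 0.99264.
Stage 2 (into S): u = (0.99264+0.89)/(1+0.99264×0.89) = 0.99957, so the speed is 0.9996c.

0.9996c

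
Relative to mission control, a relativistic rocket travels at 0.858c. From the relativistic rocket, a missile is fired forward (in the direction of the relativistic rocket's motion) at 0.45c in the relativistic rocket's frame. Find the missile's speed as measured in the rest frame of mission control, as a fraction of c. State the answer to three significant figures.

0.944c

Relativistic velocity addition: u = (u' + v)/(1 + u'v/c²), with u' = 0.45c and v = 0.858c.
Numerator: 0.45 + 0.858 = 1.308. Denominator: 1 + (0.45)(0.858) = 1.3861.
u = 1.308/1.3861 = 0.94365, so the speed is 0.944c.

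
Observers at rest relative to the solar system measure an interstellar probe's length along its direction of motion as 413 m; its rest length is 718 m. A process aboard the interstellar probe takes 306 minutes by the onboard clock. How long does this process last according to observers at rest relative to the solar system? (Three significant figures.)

532 minutes

From L = L₀/γ: γ = 718/413 = 1.7385.
Δt = γΔτ = 1.7385 × 306 = 532 minutes.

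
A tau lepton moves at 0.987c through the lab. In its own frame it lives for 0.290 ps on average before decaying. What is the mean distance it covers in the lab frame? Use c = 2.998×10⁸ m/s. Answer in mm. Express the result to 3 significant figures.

Lorentz factor: γ = (1 − 0.974169)^(−1/2) = 6.222.
Lab-frame lifetime: Δt = γτ = 6.222 × 0.290 ps = 1.8044 ps.
Distance: d = vΔt = 0.987 × 2.998×10⁸ m/s × 1.8044×10^-12 s = 5.34×10^-4 m = 0.534 mm.

0.534 mm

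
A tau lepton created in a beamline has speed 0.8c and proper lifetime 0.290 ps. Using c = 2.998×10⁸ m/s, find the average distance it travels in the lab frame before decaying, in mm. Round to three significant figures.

0.116 mm

γ = 1/√(1 − β²) = 1/√(1 − 0.64) = 1/√0.36 = 1/0.6 = 1.6667.
Lab-frame lifetime: Δt = γτ = 1.6667 × 0.290 ps = 0.48334 ps.
Distance: d = vΔt = 0.8 × 2.998×10⁸ m/s × 4.8334×10^-13 s = 1.16×10^-4 m = 0.116 mm.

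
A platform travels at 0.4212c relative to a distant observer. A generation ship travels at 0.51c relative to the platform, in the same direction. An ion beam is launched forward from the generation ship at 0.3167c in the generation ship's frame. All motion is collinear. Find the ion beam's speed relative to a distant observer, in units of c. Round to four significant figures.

0.8716c

Apply u = (u'+v)/(1+u'v) twice. Ion beam in the platform frame: (0.3167+0.51)/(1+0.3167·0.51) = 0.8267/1.161517 = 0.71174c.
That velocity, transformed to the rest frame of a distant observer: (0.71174+0.4212)/(1+0.71174·0.4212) = 1.13294/1.299784888 = 0.87164c.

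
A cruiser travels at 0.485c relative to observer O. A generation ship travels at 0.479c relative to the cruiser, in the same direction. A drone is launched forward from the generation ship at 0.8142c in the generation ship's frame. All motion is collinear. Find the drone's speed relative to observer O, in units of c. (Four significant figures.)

First combine the drone and generation ship (S''→S'): u₁ = (0.8142 + 0.479)/(1 + 0.8142×0.479) = 1.2932/1.3900018 = 0.93036.
Then combine with the cruiser (S'→S): u = (0.93036 + 0.485)/(1 + 0.93036×0.485) = 1.41536/1.4512246 = 0.97529.

0.9753c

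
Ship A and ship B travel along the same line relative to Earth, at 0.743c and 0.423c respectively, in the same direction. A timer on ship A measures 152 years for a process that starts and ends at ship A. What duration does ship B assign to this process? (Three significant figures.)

The velocity of ship A relative to ship B is (0.743 − 0.423)c / (1 − 0.743×0.423) = 0.46667c; relative speed 0.46667c.
At |u| = 0.46667c, γ = (1 − 0.217781)^(−1/2) = 1.1307.
Ship A's interval is proper; time dilation gives Δt_B = γΔτ = 1.1307 × 152 years = 172 years.

172 years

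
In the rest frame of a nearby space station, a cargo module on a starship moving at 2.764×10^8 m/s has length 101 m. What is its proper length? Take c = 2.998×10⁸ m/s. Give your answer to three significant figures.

β = v/c = (2.764×10^8 m/s)/(2.998×10⁸ m/s) = 0.921948.
Lorentz factor: γ = (1 − 0.8499881)^(−1/2) = 2.5819.
Proper length: L₀ = γ·L = 2.5819 × 101 = 261 m.

261 m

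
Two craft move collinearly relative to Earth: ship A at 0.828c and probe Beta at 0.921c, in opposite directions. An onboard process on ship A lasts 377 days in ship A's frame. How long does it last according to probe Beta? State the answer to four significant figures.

3042 days

Speed of ship A in probe Beta's frame: u = (v_A + v_B)/(1 + v_A v_B/c²) = (0.828 + 0.921)/(1 + 0.828×0.921) = 1.749/1.762588 = 0.99229; |u| = 0.99229c.
γ for this relative speed: γ = 1/√(1 − 0.984639) = 8.0685.
Ship A's interval is proper; time dilation gives Δt_B = γΔτ = 8.0685 × 377 days = 3042 days.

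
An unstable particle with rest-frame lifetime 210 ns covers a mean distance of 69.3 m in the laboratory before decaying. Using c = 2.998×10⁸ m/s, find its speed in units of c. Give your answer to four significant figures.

d = βγcτ ⇒ βγ = d/(cτ) = 69.30 m / (62.958 m) = 1.1007.
β = (βγ)/√(1+(βγ)²) = 1.1007/√2.21154 = 0.7402.

0.7402c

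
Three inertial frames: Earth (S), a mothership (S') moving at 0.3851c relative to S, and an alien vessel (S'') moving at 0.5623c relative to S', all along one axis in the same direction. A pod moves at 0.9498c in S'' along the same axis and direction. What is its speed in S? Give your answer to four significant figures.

Apply u = (u'+v)/(1+u'v) twice. Pod in the mothership frame: (0.9498+0.5623)/(1+0.9498·0.5623) = 1.5121/1.53407254 = 0.98568c.
That velocity, transformed to the rest frame of Earth: (0.98568+0.3851)/(1+0.98568·0.3851) = 1.37078/1.379585368 = 0.99362c.

0.9936c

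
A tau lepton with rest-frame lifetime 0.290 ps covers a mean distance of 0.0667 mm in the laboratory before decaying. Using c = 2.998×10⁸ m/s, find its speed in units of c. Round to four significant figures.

d = βγcτ ⇒ βγ = d/(cτ) = 6.670×10^-5 m / (8.6942×10^-5 m) = 0.76718.
β = (βγ)/√(1+(βγ)²) = 0.76718/√1.588565 = 0.6087.

0.6087c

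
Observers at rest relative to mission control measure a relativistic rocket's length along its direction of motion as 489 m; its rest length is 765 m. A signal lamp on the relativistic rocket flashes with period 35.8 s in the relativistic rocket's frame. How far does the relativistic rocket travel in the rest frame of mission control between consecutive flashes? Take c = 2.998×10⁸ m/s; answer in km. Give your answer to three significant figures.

γ = L₀/L = 765/489 = 1.56442.
β = √(1 − 1/γ²) = 0.76903. Lab-frame period = γτ = 1.56442×35.8 s = 56.006 s. Distance = βc × γτ = 0.76903 × 2.998×10⁸ m/s × 56.006 s = 1.2912×10^10 m = 1.29×10^7 km.

1.29×10^7 km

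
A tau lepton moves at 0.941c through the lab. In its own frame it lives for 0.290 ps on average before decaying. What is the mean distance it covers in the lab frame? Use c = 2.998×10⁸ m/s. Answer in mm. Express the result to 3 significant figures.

0.242 mm

With β = 0.941, γ = 1/√(1 − 0.941²) = 1/√0.114519 = 2.955.
Lab-frame lifetime: Δt = γτ = 2.955 × 0.290 ps = 0.85695 ps.
Distance: d = vΔt = 0.941 × 2.998×10⁸ m/s × 8.5695×10^-13 s = 2.42×10^-4 m = 0.242 mm.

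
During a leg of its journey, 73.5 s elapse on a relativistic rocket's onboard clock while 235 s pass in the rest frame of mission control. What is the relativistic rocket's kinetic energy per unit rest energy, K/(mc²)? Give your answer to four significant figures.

γ = Δt/Δτ = 235/73.5 = 3.19728.
Since K = (γ−1)mc², K/(mc²) = 3.19728 − 1 = 2.197.

2.197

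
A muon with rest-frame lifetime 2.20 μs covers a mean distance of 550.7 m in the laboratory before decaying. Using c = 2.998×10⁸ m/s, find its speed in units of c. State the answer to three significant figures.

Lab distance = (lab lifetime)·v = γτ·βc, so βγ = d/(cτ) = 550.7/(2.998×10⁸ × 2.200×10^-6) = 0.83495.
With βγ = 0.83495: γ² = 1 + (βγ)² = 1.697142, and β = (βγ)/γ = 0.83495/1.30274 = 0.641.

0.641c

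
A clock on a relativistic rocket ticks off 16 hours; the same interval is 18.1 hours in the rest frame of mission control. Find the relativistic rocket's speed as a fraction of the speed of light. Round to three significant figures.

γ = Δt/Δτ = 18.1/16 = 1.1313.
β = √(1 − 1/γ²) = √(1 − 0.781348) = √0.218652 = 0.468.

0.468c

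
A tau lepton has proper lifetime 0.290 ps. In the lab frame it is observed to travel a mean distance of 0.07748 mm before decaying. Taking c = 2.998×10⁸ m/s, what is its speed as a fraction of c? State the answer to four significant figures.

0.6653c

Lab distance = (lab lifetime)·v = γτ·βc, so βγ = d/(cτ) = 7.748×10^-5/(2.998×10⁸ × 2.900×10^-13) = 0.89117.
With βγ = 0.89117: γ² = 1 + (βγ)² = 1.794184, and β = (βγ)/γ = 0.89117/1.33947 = 0.6653.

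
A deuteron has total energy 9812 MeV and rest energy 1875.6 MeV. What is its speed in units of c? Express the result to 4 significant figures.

γ = E/(mc²) = 9812/1875.6 = 5.2314.
β = √(1 − 1/γ²) = √(1 − 0.0365396) = √0.9634604 = 0.9816.

0.9816c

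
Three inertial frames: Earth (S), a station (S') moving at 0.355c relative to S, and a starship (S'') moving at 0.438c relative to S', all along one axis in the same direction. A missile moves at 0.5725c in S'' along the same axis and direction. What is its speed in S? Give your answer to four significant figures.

0.9037c

Compose velocities in two stages. Stage 1 (into S'): u₁ = (0.5725+0.438)/(1+0.5725×0.438) = 0.80791.
Stage 2 (into S): u = (0.80791+0.355)/(1+0.80791×0.355) = 0.90372, so the speed is 0.9037c.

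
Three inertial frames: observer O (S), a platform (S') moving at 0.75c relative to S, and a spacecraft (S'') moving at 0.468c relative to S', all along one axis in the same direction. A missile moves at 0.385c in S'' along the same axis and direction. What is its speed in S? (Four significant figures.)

0.9551c

Apply u = (u'+v)/(1+u'v) twice. Missile in the platform frame: (0.385+0.468)/(1+0.385·0.468) = 0.853/1.18018 = 0.72277c.
That velocity, transformed to the rest frame of observer O: (0.72277+0.75)/(1+0.72277·0.75) = 1.47277/1.5420775 = 0.95506c.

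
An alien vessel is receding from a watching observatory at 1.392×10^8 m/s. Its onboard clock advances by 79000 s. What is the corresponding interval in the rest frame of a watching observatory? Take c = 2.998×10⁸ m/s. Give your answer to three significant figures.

89200 s

β = v/c = (1.392×10^8 m/s)/(2.998×10⁸ m/s) = 0.46431.
With β = 0.46431, γ = 1/√(1 − 0.46431²) = 1/√0.7844162239 = 1.1291.
Time dilation: Δt = γ·Δτ = 1.1291 × 79000 = 89200 s.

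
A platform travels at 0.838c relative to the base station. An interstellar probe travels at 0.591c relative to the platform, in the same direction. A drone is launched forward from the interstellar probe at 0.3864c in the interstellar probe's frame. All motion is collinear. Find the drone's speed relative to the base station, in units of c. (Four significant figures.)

0.9801c

Compose velocities in two stages. Stage 1 (into S'): u₁ = (0.3864+0.591)/(1+0.3864×0.591) = 0.79569.
Stage 2 (into S): u = (0.79569+0.838)/(1+0.79569×0.838) = 0.98014, so the speed is 0.9801c.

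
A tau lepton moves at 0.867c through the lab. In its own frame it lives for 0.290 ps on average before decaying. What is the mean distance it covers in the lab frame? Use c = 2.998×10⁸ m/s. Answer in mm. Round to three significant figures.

γ = 1/√(1 − β²) = 1/√(1 − 0.751689) = 1/√0.248311 = 1/0.498308 = 2.0068.
Lab-frame lifetime: Δt = γτ = 2.0068 × 0.290 ps = 0.58197 ps.
Distance: d = vΔt = 0.867 × 2.998×10⁸ m/s × 5.8197×10^-13 s = 1.51×10^-4 m = 0.151 mm.

0.151 mm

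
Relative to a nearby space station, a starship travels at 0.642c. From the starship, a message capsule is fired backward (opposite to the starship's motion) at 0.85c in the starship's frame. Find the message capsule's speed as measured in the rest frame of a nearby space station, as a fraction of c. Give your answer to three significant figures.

In units of c, u = (u' + v)/(1 + u'v) with u' = −0.85 and v = 0.642.
Numerator: −0.85 + 0.642 = −0.208. Denominator: 1 + (−0.85)(0.642) = 0.4543.
u = −0.208/0.4543 = −0.45785, so the speed is 0.458c.

0.458c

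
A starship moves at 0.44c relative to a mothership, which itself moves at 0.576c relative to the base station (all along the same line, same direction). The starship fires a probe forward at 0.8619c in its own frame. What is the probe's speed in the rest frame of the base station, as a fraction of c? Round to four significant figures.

Apply u = (u'+v)/(1+u'v) twice. Probe in the mothership frame: (0.8619+0.44)/(1+0.8619·0.44) = 1.3019/1.379236 = 0.94393c.
That velocity, transformed to the rest frame of the base station: (0.94393+0.576)/(1+0.94393·0.576) = 1.51993/1.54370368 = 0.9846c.

0.9846c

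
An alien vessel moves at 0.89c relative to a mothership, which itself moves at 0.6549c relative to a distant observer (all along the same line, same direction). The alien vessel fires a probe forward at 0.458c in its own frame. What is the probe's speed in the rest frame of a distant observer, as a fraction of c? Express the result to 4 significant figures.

Compose velocities in two stages. Stage 1 (into S'): u₁ = (0.458+0.89)/(1+0.458×0.89) = 0.95764.
Stage 2 (into S): u = (0.95764+0.6549)/(1+0.95764×0.6549) = 0.99102, so the speed is 0.9910c.

0.9910c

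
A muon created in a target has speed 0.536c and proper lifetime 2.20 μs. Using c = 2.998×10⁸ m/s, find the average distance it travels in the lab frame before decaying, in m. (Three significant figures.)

419 m

With β = 0.536, γ = 1/√(1 − 0.536²) = 1/√0.712704 = 1.1845.
Lab-frame lifetime: Δt = γτ = 1.1845 × 2.20 μs = 2.6059 μs.
Distance: d = vΔt = 0.536 × 2.998×10⁸ m/s × 2.6059×10^-6 s = 419 m.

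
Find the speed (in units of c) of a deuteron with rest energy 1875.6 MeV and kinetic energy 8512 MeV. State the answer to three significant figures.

K = (γ−1)mc², so γ = 1 + 8512/1875.6 = 5.5383.
Then v/c = √(1 − γ⁻²) = √(1 − 0.0326022) = √0.9673978 = 0.984.

0.984c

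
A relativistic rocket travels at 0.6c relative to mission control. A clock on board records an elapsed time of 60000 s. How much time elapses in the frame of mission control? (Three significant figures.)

75000 s

γ = 1/√(1 − β²) = 1/√(1 − 0.36) = 1/√0.64 = 1/0.8 = 1.25.
The onboard clock measures proper time, so the interval in the rest frame of mission control is dilated: Δt = γ·Δτ = 1.25 × 60000 s = 75000 s.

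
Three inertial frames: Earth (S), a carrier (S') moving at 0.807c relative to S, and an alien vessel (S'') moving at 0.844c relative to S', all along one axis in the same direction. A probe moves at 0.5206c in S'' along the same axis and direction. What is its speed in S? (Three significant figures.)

Compose velocities in two stages. Stage 1 (into S'): u₁ = (0.5206+0.844)/(1+0.5206×0.844) = 0.94804.
Stage 2 (into S): u = (0.94804+0.807)/(1+0.94804×0.807) = 0.99432, so the speed is 0.994c.

0.994c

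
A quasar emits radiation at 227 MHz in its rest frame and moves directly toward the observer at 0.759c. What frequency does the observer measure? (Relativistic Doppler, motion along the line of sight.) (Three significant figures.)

Relativistic Doppler (source moving toward): f_obs = f_src · √((1+β)/(1−β)).
With β = 0.759: factor = √(1.759/0.241) = 2.7016.
f_obs = 227 × 2.7016 = 613 MHz.

613 MHz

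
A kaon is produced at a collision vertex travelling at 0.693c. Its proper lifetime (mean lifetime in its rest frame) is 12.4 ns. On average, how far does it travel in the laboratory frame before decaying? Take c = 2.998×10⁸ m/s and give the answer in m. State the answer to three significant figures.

γ = 1/√(1 − β²) = 1/√(1 − 0.480249) = 1/√0.519751 = 1/0.720938 = 1.3871.
Lab-frame lifetime: Δt = γτ = 1.3871 × 12.4 ns = 17.2 ns.
Distance: d = vΔt = 0.693 × 2.998×10⁸ m/s × 1.7200×10^-8 s = 3.57 m.

3.57 m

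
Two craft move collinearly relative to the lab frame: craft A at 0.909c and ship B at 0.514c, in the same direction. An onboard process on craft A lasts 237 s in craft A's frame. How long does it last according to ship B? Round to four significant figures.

The velocity of craft A relative to ship B is (0.909 − 0.514)c / (1 − 0.909×0.514) = 0.7414c; relative speed 0.7414c.
At |u| = 0.7414c, γ = (1 − 0.549674)^(−1/2) = 1.4902.
Craft A's interval is proper; time dilation gives Δt_B = γΔτ = 1.4902 × 237 s = 353.2 s.

353.2 s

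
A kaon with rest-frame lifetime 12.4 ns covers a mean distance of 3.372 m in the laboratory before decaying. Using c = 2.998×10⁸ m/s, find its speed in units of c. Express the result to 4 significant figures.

0.6718c

d = βγcτ ⇒ βγ = d/(cτ) = 3.372 m / (3.71752 m) = 0.90706.
β = (βγ)/√(1+(βγ)²) = 0.90706/√1.822758 = 0.6718.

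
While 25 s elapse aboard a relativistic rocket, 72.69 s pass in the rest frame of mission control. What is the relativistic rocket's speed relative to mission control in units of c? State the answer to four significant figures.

0.9390c

γ = Δt/Δτ = 72.69/25 = 2.9076.
β = √(1 − 1/γ²) = √(1 − 0.118285) = √0.881715 = 0.9390.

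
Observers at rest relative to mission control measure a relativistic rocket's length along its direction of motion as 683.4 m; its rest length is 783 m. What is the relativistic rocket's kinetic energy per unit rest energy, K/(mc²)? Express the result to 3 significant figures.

0.146

γ = L₀/L = 783/683.4 = 1.14574.
K/(mc²) = γ − 1 = 1.14574 − 1 = 0.146.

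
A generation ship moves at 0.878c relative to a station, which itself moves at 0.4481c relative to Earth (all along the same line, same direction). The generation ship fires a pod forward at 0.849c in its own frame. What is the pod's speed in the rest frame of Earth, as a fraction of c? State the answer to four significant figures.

0.9960c

Apply u = (u'+v)/(1+u'v) twice. Pod in the station frame: (0.849+0.878)/(1+0.849·0.878) = 1.727/1.745422 = 0.98945c.
That velocity, transformed to the rest frame of Earth: (0.98945+0.4481)/(1+0.98945·0.4481) = 1.43755/1.443372545 = 0.99597c.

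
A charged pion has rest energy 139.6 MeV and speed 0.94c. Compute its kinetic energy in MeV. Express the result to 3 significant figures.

270 MeV

γ = 1/√(1 − β²) = 1/√(1 − 0.8836) = 1/√0.1164 = 1/0.341174 = 2.9311.
Kinetic energy: K = (γ − 1)mc² = (2.9311 − 1) × 139.6 MeV = 1.9311 × 139.6 = 270 MeV.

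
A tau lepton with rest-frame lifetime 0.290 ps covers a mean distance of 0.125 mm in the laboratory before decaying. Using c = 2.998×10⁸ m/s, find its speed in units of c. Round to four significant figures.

0.8209c

d = βγcτ ⇒ βγ = d/(cτ) = 1.250×10^-4 m / (8.6942×10^-5 m) = 1.4377.
β = (βγ)/√(1+(βγ)²) = 1.4377/√3.06698 = 0.8209.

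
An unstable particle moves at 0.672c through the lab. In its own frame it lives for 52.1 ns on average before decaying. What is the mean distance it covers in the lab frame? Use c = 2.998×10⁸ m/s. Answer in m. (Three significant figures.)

Lorentz factor: γ = (1 − 0.451584)^(−1/2) = 1.3503.
Lab-frame lifetime: Δt = γτ = 1.3503 × 52.1 ns = 70.351 ns.
Distance: d = vΔt = 0.672 × 2.998×10⁸ m/s × 7.0351×10^-8 s = 14.2 m.

14.2 m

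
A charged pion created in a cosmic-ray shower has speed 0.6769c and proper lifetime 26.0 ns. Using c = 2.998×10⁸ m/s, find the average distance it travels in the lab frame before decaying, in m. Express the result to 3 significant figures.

β² = 0.45819361, so γ = 1/√0.54180639 = 1.3586.
Lab-frame lifetime: Δt = γτ = 1.3586 × 26.0 ns = 35.324 ns.
Distance: d = vΔt = 0.6769 × 2.998×10⁸ m/s × 3.5324×10^-8 s = 7.17 m.

7.17 m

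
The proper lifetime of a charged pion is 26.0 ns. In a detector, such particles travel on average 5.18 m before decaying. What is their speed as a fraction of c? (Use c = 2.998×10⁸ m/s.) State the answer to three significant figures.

0.553c

Lab distance = (lab lifetime)·v = γτ·βc, so βγ = d/(cτ) = 5.180/(2.998×10⁸ × 2.600×10^-8) = 0.66455.
With βγ = 0.66455: γ² = 1 + (βγ)² = 1.441627, and β = (βγ)/γ = 0.66455/1.20068 = 0.553.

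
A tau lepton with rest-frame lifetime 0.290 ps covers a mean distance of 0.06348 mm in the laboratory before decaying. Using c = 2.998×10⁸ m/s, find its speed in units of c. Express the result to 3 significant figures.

d = βγcτ ⇒ βγ = d/(cτ) = 6.348×10^-5 m / (8.6942×10^-5 m) = 0.73014.
β = (βγ)/√(1+(βγ)²) = 0.73014/√1.533104 = 0.590.

0.590c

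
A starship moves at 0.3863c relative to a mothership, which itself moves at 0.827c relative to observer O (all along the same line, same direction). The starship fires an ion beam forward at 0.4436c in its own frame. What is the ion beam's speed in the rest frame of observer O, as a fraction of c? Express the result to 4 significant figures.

0.9682c

Compose velocities in two stages. Stage 1 (into S'): u₁ = (0.4436+0.3863)/(1+0.4436×0.3863) = 0.70849.
Stage 2 (into S): u = (0.70849+0.827)/(1+0.70849×0.827) = 0.9682, so the speed is 0.9682c.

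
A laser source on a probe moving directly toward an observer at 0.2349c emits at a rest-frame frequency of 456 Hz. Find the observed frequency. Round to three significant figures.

579 Hz

Relativistic Doppler (source moving toward): f_obs = f_src · √((1+β)/(1−β)).
With β = 0.2349: factor = √(1.2349/0.7651) = 1.2704.
f_obs = 456 × 1.2704 = 579 Hz.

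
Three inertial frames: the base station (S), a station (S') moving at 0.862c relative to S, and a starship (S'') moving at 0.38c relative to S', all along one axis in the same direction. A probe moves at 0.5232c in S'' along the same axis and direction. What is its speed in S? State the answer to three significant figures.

0.979c

Compose velocities in two stages. Stage 1 (into S'): u₁ = (0.5232+0.38)/(1+0.5232×0.38) = 0.75341.
Stage 2 (into S): u = (0.75341+0.862)/(1+0.75341×0.862) = 0.97937, so the speed is 0.979c.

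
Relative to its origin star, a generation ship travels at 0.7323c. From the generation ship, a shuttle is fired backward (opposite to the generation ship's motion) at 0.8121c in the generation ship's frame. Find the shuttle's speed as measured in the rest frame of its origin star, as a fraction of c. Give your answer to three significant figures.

Relativistic velocity addition: u = (u' + v)/(1 + u'v/c²), with u' = −0.8121c and v = 0.7323c.
Numerator: −0.8121 + 0.7323 = −0.0798. Denominator: 1 + (−0.8121)(0.7323) = 0.40529917.
u = −0.0798/0.40529917 = −0.19689, so the speed is 0.197c.

0.197c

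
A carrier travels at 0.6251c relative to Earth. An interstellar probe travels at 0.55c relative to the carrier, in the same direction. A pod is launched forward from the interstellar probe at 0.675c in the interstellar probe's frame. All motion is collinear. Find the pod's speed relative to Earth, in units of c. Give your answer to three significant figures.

Compose velocities in two stages. Stage 1 (into S'): u₁ = (0.675+0.55)/(1+0.675×0.55) = 0.89335.
Stage 2 (into S): u = (0.89335+0.6251)/(1+0.89335×0.6251) = 0.97434, so the speed is 0.974c.

0.974c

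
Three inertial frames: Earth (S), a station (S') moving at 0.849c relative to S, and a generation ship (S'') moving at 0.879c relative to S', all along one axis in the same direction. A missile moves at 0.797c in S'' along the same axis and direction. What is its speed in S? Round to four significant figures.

0.9988c

Compose velocities in two stages. Stage 1 (into S'): u₁ = (0.797+0.879)/(1+0.797×0.879) = 0.98556.
Stage 2 (into S): u = (0.98556+0.849)/(1+0.98556×0.849) = 0.99881, so the speed is 0.9988c.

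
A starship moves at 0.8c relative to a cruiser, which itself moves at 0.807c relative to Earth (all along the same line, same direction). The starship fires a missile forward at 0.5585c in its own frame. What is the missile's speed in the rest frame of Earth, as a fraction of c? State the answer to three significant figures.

0.993c

Apply u = (u'+v)/(1+u'v) twice. Missile in the cruiser frame: (0.5585+0.8)/(1+0.5585·0.8) = 1.3585/1.4468 = 0.93897c.
That velocity, transformed to the rest frame of Earth: (0.93897+0.807)/(1+0.93897·0.807) = 1.74597/1.75774879 = 0.9933c.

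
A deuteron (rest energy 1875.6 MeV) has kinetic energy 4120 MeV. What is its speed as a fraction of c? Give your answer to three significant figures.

0.950c

γ = 1 + K/(mc²) = 1 + 4120/1875.6 = 3.1966.
β = √(1 − 1/γ²) = √(1 − 0.0978641) = √0.9021359 = 0.950.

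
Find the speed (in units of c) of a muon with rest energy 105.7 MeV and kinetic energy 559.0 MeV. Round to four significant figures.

0.9873c

γ = 1 + K/(mc²) = 1 + 559.0/105.7 = 6.2886.
β = √(1 − 1/γ²) = √(1 − 0.0252867) = √0.9747133 = 0.9873.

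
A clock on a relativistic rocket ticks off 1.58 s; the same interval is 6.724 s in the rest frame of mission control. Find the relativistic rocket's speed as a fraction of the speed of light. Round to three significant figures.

0.972c

γ = Δt/Δτ = 6.724/1.58 = 4.2557.
β = √(1 − 1/γ²) = √(1 − 0.0552151) = √0.9447849 = 0.972.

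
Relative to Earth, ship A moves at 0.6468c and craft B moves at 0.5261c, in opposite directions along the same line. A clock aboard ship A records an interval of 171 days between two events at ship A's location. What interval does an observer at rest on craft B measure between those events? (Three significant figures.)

353 days

The velocity of ship A relative to craft B is (0.6468 + 0.5261)c / (1 + 0.6468×0.5261) = 0.87511c; relative speed 0.87511c.
At |u| = 0.87511c, γ = (1 − 0.765818)^(−1/2) = 2.0664.
The clock on ship A records proper time, so craft B measures Δt = γΔτ = 2.0664 × 171 = 353 days.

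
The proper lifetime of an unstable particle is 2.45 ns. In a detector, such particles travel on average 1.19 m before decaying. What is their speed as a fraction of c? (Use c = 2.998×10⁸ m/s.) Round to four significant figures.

0.8510c

Let x = d/(cτ) = 1.190 m / (2.998×10⁸ m/s × 2.450×10^-9 s) = 1.6201. Since d = βγcτ, x = βγ = β/√(1−β²).
Solving: β² = x²/(1+x²) = 2.62472/3.62472 = 0.724117, so β = 0.8510.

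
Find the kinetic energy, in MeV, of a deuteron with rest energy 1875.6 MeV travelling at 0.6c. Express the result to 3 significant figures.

With β = 0.6, γ = 1/√(1 − 0.6²) = 1/√0.64 = 1.25.
Kinetic energy: K = (γ − 1)mc² = (1.25 − 1) × 1875.6 MeV = 0.25 × 1875.6 = 469 MeV.

469 MeV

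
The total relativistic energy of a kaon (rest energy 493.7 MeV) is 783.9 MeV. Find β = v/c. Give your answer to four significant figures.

γ = E/(mc²) = 783.9/493.7 = 1.5878.
β = √(1 − 1/γ²) = √(1 − 0.396651) = √0.603349 = 0.7768.

0.7768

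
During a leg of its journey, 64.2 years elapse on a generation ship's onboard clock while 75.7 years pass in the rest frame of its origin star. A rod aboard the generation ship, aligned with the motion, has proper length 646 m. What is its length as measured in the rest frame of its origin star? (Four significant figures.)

547.9 m

The time-dilation ratio gives γ = 75.7/64.2 = 1.17913.
The rod contracts by the same γ: 646 m / 1.17913 = 547.9 m.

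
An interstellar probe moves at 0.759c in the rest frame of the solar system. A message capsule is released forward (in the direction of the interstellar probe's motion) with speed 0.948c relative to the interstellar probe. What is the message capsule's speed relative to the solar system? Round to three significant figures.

In units of c, u = (u' + v)/(1 + u'v) with u' = 0.948 and v = 0.759.
Numerator: 0.948 + 0.759 = 1.707. Denominator: 1 + (0.948)(0.759) = 1.719532.
u = 1.707/1.719532 = 0.99271, so the speed is 0.993c.

0.993c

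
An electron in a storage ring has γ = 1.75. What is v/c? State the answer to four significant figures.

β = √(1 − 1/γ²) = √(1 − 1/3.0625) = √0.673469 = 0.8207.

0.8207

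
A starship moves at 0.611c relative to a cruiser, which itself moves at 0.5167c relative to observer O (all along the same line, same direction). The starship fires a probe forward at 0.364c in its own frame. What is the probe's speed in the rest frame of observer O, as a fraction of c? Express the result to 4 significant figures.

0.9307c

Compose velocities in two stages. Stage 1 (into S'): u₁ = (0.364+0.611)/(1+0.364×0.611) = 0.79761.
Stage 2 (into S): u = (0.79761+0.5167)/(1+0.79761×0.5167) = 0.93073, so the speed is 0.9307c.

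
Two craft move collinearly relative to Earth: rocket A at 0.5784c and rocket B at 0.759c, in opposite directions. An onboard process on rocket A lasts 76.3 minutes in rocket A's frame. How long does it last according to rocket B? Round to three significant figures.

207 minutes

Transform rocket A's velocity into rocket B's frame: (0.5784 + 0.759)/(1 + 0.5784·0.759) = 1.3374/1.4390056, so the relative speed is 0.92939c.
At |u| = 0.92939c, γ = (1 − 0.863766)^(−1/2) = 2.7093.
Rocket A's interval is proper; time dilation gives Δt_B = γΔτ = 2.7093 × 76.3 minutes = 207 minutes.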